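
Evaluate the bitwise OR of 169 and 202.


0b10101001 | 0b11001010 = 0b11101011 = 235

235


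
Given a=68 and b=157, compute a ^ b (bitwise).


68 ^ 157 = 217

217


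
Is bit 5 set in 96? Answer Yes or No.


0b1100000, bit 5 = 1. Yes

Yes


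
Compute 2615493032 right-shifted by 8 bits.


0b10011011111001010100000110101000 >> 8 = 0b100110111110010101000001 = 10216769

10216769


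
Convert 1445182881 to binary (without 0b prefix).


1445182881 = 1010110001000111011110110100001 in binary

1010110001000111011110110100001


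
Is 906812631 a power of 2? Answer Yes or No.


0b110110000011001101110011010111. Multiple bits set => No

No


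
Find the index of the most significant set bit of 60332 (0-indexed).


0b1110101110101100. Highest set bit at position 15

15


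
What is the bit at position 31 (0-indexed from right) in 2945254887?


0b10101111100011010000010111100111, position 31 = 1

1


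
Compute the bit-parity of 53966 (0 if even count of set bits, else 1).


0b1101001011001110 has 9 ones => parity 1

1


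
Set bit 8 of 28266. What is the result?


28266 | (1 << 8) = 28266 | 256 = 28522

28522


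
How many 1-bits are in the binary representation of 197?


0b11000101 has 4 set bits

4


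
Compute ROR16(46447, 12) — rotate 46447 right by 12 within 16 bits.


Rotate 0b1011010101101111 right by 12 (16-bit) = 0b101011011111011 = 22267

22267


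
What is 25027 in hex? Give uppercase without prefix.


25027 = 61C3 hex

61C3


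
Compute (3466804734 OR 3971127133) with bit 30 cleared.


Step 1: 3466804734 | 3971127133 = 4004757503
Step 2: 4004757503 & ~(1 << 30) = 2931015679

2931015679


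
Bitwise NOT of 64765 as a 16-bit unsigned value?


~0b1111110011111101 = 0b1100000010 = 770 (16-bit unsigned)

770


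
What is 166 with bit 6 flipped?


166 ^ (1 << 6) = 166 ^ 64 = 230

230


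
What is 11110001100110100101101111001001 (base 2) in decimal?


11110001100110100101101111001001 in decimal = 4053425097

4053425097


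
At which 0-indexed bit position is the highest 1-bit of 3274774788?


0b11000011001100010001100100000100. Highest set bit at position 31

31


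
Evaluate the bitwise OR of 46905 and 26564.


0b1011011100111001 | 0b110011111000100 = 0b1111011111111101 = 63485

63485


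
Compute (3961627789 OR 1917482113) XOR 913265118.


Step 1: 3961627789 | 1917482113 = 4268487821
Step 2: 4268487821 ^ 913265118 = 3355747667

3355747667


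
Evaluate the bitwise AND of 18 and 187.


0b10010 & 0b10111011 = 0b10010 = 18

18


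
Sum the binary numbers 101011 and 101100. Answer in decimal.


101011 + 101100 = 1010111 = 87

87


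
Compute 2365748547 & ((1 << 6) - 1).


2365748547 & 63 = 3

3


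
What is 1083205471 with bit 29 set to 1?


1083205471 | (1 << 29) = 1083205471 | 536870912 = 1620076383

1620076383


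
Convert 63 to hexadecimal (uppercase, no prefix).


63 = 3F hex

3F


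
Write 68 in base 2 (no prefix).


68 = 1000100 in binary

1000100


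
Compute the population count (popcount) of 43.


0b101011 has 4 set bits

4


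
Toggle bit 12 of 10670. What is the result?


10670 ^ (1 << 12) = 10670 ^ 4096 = 14766

14766


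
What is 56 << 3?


0b111000 << 3 = 0b111000000 = 448

448


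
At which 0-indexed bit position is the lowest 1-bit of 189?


0b10111101. Lowest set bit at position 0

0


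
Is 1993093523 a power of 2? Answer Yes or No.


0b1110110110011000011000110010011. Multiple bits set => No

No


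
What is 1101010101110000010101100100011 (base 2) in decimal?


1101010101110000010101100100011 in decimal = 1790454563

1790454563


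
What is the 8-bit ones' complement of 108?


108 ^ 255 = 147

147


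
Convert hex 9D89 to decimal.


9D89 hex = 40329 decimal

40329


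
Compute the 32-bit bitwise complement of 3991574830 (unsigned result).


~0b11101101111010101001100100101110 = 0b10010000101010110011011010001 = 303392465 (32-bit unsigned)

303392465


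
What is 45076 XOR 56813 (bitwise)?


0b1011000000010100 ^ 0b1101110111101101 = 0b110110111111001 = 28153

28153


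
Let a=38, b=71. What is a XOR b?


38 ^ 71 = 97

97


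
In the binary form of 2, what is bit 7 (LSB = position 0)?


0b10, position 7 = 0

0


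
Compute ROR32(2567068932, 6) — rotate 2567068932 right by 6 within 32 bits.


Rotate 0b10011001000000100101110100000100 right by 6 (32-bit) = 0b10010011001000000100101110100 = 308545908

308545908


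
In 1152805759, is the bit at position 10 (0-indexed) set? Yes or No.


0b1000100101101100110101101111111, bit 10 = 0. No

No


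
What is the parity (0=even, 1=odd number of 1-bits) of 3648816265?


0b11011001011111001000010010001001 has 15 ones => parity 1

1


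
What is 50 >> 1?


0b110010 >> 1 = 0b11001 = 25

25


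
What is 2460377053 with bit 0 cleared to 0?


2460377053 & ~(1 << 0) = 2460377052

2460377052


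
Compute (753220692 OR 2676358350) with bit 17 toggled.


Step 1: 753220692 | 2676358350 = 3219520734
Step 2: 3219520734 ^ (1 << 17) = 3219520734 ^ 131072 = 3219651806

3219651806


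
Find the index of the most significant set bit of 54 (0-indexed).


0b110110. Highest set bit at position 5

5


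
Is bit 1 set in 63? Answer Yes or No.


0b111111, bit 1 = 1. Yes

Yes


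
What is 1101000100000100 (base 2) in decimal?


1101000100000100 in decimal = 53508

53508


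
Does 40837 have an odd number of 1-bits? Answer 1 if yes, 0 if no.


0b1001111110000101 has 9 ones => parity 1

1


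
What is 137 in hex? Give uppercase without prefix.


137 = 89 hex

89


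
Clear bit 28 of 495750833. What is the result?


495750833 & ~(1 << 28) = 227315377

227315377


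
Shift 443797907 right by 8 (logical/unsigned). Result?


0b11010011100111101000110010011 >> 8 = 0b110100111001111010001 = 1733585

1733585


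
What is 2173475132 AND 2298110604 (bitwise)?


0b10000001100011001001100100111100 & 0b10001000111110100110001010001100 = 0b10000000100010000000000000001100 = 2156396556

2156396556


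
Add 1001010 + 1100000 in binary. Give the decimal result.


1001010 + 1100000 = 10101010 = 170

170


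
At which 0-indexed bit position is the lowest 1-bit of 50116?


0b1100001111000100. Lowest set bit at position 2

2


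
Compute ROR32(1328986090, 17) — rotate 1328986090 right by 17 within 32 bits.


Rotate 0b1001111001101101011011111101010 right by 17 (32-bit) = 0b1011011111101010010011110011011 = 1542793115

1542793115


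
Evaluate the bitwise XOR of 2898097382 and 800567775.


0b10101100101111010111010011100110 ^ 0b101111101101111011000111011111 = 0b10000011000010101100010100111001 = 2198521145

2198521145


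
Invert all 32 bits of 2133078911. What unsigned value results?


2133078911 ^ 4294967295 = 2161888384

2161888384


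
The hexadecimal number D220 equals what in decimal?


D220 hex = 53792 decimal

53792


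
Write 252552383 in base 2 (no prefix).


252552383 = 1111000011011010010010111111 in binary

1111000011011010010010111111


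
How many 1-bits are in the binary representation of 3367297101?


0b11001000101101001110000001001101 has 14 set bits

14


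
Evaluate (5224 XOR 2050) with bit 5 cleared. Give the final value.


Step 1: 5224 ^ 2050 = 7274
Step 2: 7274 & ~(1 << 5) = 7242

7242


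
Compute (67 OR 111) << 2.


Step 1: 67 | 111 = 111
Step 2: 111 << 2 = 444

444


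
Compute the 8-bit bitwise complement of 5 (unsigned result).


~0b101 = 0b11111010 = 250 (8-bit unsigned)

250


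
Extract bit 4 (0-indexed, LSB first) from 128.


0b10000000, position 4 = 0

0


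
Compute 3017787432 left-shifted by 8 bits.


0b10110011110111111100100000101000 << 8 = 0b1011001111011111110010000010100000000000 = 772553582592

772553582592


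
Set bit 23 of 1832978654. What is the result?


1832978654 | (1 << 23) = 1832978654 | 8388608 = 1841367262

1841367262


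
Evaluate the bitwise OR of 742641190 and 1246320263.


0b101100010000111100111000100110 | 0b1001010010010010101011010000111 = 0b1101110010010111101111010100111 = 1850465959

1850465959


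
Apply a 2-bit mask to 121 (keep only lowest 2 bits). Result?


121 & 3 = 1

1


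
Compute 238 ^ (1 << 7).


238 ^ (1 << 7) = 238 ^ 128 = 110

110


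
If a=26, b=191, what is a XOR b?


26 ^ 191 = 165

165


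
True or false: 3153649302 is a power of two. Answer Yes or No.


0b10111011111110001101111010010110. Multiple bits set => No

No


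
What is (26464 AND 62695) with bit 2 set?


Step 1: 26464 & 62695 = 25696
Step 2: 25696 | (1 << 2) = 25696 | 4 = 25700

25700


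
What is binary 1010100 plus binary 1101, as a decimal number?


1010100 + 1101 = 1100001 = 97

97


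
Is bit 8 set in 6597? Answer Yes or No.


0b1100111000101, bit 8 = 1. Yes

Yes


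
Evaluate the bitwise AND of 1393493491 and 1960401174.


0b1010011000011110000010111110011 & 0b1110100110110010101100100010110 = 0b1010000000010010000000100010010 = 1342767378

1342767378


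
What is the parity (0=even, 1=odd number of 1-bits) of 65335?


0b1111111100110111 has 13 ones => parity 1

1


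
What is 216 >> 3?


0b11011000 >> 3 = 0b11011 = 27

27


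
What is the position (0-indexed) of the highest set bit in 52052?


0b1100101101010100. Highest set bit at position 15

15


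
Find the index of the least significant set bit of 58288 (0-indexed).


0b1110001110110000. Lowest set bit at position 4

4


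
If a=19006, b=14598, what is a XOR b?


19006 ^ 14598 = 29496

29496


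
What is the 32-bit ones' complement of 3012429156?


3012429156 ^ 4294967295 = 1282538139

1282538139


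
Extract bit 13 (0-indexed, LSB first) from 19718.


0b100110100000110, position 13 = 0

0


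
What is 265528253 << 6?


0b1111110100111010001110111101 << 6 = 0b1111110100111010001110111101000000 = 16993808192

16993808192


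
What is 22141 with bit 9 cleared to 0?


22141 & ~(1 << 9) = 21629

21629


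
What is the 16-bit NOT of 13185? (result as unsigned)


~0b11001110000001 = 0b1100110001111110 = 52350 (16-bit unsigned)

52350


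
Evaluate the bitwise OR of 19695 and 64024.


0b100110011101111 | 0b1111101000011000 = 0b1111111011111111 = 65279

65279


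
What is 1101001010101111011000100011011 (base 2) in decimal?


1101001010101111011000100011011 in decimal = 1767354651

1767354651


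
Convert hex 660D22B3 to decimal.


660D22B3 hex = 1712136883 decimal

1712136883


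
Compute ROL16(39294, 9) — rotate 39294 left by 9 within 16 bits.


Rotate 0b1001100101111110 left by 9 (16-bit) = 0b1111110100110010 = 64818

64818


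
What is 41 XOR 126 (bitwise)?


0b101001 ^ 0b1111110 = 0b1010111 = 87

87


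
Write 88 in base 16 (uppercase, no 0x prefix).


88 = 58 hex

58


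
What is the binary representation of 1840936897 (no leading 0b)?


1840936897 = 1101101101110100111011111000001 in binary

1101101101110100111011111000001


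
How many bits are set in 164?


0b10100100 has 3 set bits

3


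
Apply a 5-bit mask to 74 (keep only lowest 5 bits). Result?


74 & 31 = 10

10


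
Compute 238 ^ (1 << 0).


238 ^ (1 << 0) = 238 ^ 1 = 239

239


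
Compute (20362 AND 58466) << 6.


Step 1: 20362 & 58466 = 17410
Step 2: 17410 << 6 = 1114240

1114240


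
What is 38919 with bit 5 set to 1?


38919 | (1 << 5) = 38919 | 32 = 38951

38951


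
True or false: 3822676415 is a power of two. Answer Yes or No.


0b11100011110110010110100110111111. Multiple bits set => No

No


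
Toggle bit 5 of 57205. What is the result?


57205 ^ (1 << 5) = 57205 ^ 32 = 57173

57173


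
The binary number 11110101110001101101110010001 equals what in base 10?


11110101110001101101110010001 in decimal = 515431313

515431313


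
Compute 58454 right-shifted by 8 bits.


0b1110010001010110 >> 8 = 0b11100100 = 228

228


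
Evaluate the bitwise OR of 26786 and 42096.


0b110100010100010 | 0b1010010001110000 = 0b1110110011110010 = 60658

60658


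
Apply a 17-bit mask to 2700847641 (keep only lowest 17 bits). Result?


2700847641 & 131071 = 109081

109081


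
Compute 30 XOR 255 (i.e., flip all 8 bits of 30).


30 ^ 255 = 225

225


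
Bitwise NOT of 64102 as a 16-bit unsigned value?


~0b1111101001100110 = 0b10110011001 = 1433 (16-bit unsigned)

1433


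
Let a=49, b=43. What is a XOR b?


49 ^ 43 = 26

26


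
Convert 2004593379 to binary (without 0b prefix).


2004593379 = 1110111011110111010101011100011 in binary

1110111011110111010101011100011


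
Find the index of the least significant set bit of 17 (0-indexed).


0b10001. Lowest set bit at position 0

0


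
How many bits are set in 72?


0b1001000 has 2 set bits

2


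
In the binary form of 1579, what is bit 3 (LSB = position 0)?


0b11000101011, position 3 = 1

1


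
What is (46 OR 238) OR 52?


Step 1: 46 | 238 = 238
Step 2: 238 | 52 = 254

254


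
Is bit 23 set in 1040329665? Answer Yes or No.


0b111110000000100010101111000001, bit 23 = 0. No

No


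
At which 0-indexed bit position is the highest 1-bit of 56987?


0b1101111010011011. Highest set bit at position 15

15


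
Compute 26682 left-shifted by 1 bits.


0b110100000111010 << 1 = 0b1101000001110100 = 53364

53364


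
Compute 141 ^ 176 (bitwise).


0b10001101 ^ 0b10110000 = 0b111101 = 61

61


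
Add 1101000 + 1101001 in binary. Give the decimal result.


1101000 + 1101001 = 11010001 = 209

209


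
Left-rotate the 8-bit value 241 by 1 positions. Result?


Rotate 0b11110001 left by 1 (8-bit) = 0b11100011 = 227

227


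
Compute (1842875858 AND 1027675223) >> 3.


Step 1: 1842875858 & 1027675223 = 759170130
Step 2: 759170130 >> 3 = 94896266

94896266


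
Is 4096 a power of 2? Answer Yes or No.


0b1000000000000. Only one bit set => Yes

Yes


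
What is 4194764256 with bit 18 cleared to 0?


4194764256 & ~(1 << 18) = 4194502112

4194502112


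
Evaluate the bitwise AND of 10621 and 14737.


0b10100101111101 & 0b11100110010001 = 0b10100100010001 = 10513

10513


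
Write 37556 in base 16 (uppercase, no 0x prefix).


37556 = 92B4 hex

92B4


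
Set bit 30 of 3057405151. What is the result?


3057405151 | (1 << 30) = 3057405151 | 1073741824 = 4131146975

4131146975


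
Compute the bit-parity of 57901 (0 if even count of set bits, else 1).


0b1110001000101101 has 8 ones => parity 0

0


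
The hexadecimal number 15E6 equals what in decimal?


15E6 hex = 5606 decimal

5606


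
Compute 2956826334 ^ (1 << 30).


2956826334 ^ (1 << 30) = 2956826334 ^ 1073741824 = 4030568158

4030568158


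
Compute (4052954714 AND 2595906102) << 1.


Step 1: 4052954714 & 2595906102 = 2425496082
Step 2: 2425496082 << 1 = 4850992164

4850992164


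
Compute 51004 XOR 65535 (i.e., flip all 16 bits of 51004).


51004 ^ 65535 = 14531

14531


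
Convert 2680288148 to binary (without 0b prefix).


2680288148 = 10011111110000011111001110010100 in binary

10011111110000011111001110010100


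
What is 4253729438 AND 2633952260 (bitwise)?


0b11111101100010101100001010011110 & 0b10011100111111101110110000000100 = 0b10011100100010101100000000000100 = 2626338820

2626338820


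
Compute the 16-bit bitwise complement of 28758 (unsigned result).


~0b111000001010110 = 0b1000111110101001 = 36777 (16-bit unsigned)

36777


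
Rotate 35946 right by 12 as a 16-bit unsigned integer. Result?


Rotate 0b1000110001101010 right by 12 (16-bit) = 0b1100011010101000 = 50856

50856


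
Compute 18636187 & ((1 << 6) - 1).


18636187 & 63 = 27

27


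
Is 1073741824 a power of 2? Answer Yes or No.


0b1000000000000000000000000000000. Only one bit set => Yes

Yes


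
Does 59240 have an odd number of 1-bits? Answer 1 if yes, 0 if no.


0b1110011101101000 has 9 ones => parity 1

1


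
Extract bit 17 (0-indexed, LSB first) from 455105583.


0b11011001000000101110000101111, position 17 = 0

0


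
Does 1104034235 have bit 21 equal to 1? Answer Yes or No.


0b1000001110011100011100110111011, bit 21 = 0. No

No


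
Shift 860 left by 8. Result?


0b1101011100 << 8 = 0b110101110000000000 = 220160

220160


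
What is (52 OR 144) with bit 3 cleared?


Step 1: 52 | 144 = 180
Step 2: 180 & ~(1 << 3) = 180

180


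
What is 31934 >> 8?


0b111110010111110 >> 8 = 0b1111100 = 124

124


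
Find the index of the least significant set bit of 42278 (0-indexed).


0b1010010100100110. Lowest set bit at position 1

1


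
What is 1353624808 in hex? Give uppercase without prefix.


1353624808 = 50AEACE8 hex

50AEACE8


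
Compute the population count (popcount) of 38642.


0b1001011011110010 has 9 set bits

9


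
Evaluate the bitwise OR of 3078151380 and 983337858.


0b10110111011110001101110011010100 | 0b111010100111001000101110000010 = 0b10111111111111001101111111010110 = 3221020630

3221020630


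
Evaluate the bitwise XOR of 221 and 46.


0b11011101 ^ 0b101110 = 0b11110011 = 243

243


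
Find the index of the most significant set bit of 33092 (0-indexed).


0b1000000101000100. Highest set bit at position 15

15


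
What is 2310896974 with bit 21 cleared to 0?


2310896974 & ~(1 << 21) = 2308799822

2308799822


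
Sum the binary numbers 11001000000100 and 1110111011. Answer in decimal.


11001000000100 + 1110111011 = 11010110111111 = 13759

13759


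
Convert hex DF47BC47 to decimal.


DF47BC47 hex = 3746020423 decimal

3746020423


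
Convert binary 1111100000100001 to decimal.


1111100000100001 in decimal = 63521

63521


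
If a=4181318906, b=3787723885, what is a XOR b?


4181318906 ^ 3787723885 = 419285143

419285143


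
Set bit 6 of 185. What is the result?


185 | (1 << 6) = 185 | 64 = 249

249


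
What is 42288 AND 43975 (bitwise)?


0b1010010100110000 & 0b1010101111000111 = 0b1010000100000000 = 41216

41216


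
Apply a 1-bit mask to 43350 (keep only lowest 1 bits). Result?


43350 & 1 = 0

0


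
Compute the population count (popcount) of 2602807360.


0b10011011001000111011000001000000 has 12 set bits

12


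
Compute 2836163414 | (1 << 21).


2836163414 | (1 << 21) = 2836163414 | 2097152 = 2838260566

2838260566


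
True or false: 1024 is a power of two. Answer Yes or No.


0b10000000000. Only one bit set => Yes

Yes


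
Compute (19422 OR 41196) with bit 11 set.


Step 1: 19422 | 41196 = 60414
Step 2: 60414 | (1 << 11) = 60414 | 2048 = 60414

60414


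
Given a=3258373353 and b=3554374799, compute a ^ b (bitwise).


3258373353 ^ 3554374799 = 300785766

300785766


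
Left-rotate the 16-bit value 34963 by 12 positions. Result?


Rotate 0b1000100010010011 left by 12 (16-bit) = 0b11100010001001 = 14473

14473


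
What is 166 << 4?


0b10100110 << 4 = 0b101001100000 = 2656

2656


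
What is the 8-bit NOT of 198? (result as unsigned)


~0b11000110 = 0b111001 = 57 (8-bit unsigned)

57


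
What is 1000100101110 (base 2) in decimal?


1000100101110 in decimal = 4398

4398


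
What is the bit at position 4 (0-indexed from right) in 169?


0b10101001, position 4 = 0

0


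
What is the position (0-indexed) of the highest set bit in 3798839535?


0b11100010011011011011000011101111. Highest set bit at position 31

31


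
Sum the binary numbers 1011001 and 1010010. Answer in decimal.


1011001 + 1010010 = 10101011 = 171

171


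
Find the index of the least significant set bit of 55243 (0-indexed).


0b1101011111001011. Lowest set bit at position 0

0


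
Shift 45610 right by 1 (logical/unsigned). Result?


0b1011001000101010 >> 1 = 0b101100100010101 = 22805

22805


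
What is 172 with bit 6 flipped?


172 ^ (1 << 6) = 172 ^ 64 = 236

236


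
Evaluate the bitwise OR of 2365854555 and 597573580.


0b10001101000001000001001101011011 | 0b100011100111100011111111001100 = 0b10101111100111100011111111011111 = 2946383839

2946383839


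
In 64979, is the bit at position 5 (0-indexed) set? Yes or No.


0b1111110111010011, bit 5 = 0. No

No


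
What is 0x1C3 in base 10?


1C3 hex = 451 decimal

451


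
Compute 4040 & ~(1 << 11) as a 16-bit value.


4040 & ~(1 << 11) = 1992

1992


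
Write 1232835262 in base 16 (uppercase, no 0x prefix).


1232835262 = 497B92BE hex

497B92BE


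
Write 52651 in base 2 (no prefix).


52651 = 1100110110101011 in binary

1100110110101011


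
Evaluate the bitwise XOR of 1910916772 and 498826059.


0b1110001111001100100011010100100 ^ 0b11101101110110111101101001011 = 0b1101100010111010011110111101111 = 1818050031

1818050031


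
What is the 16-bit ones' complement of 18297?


18297 ^ 65535 = 47238

47238


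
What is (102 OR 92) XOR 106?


Step 1: 102 | 92 = 126
Step 2: 126 ^ 106 = 20

20


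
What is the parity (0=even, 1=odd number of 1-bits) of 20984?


0b101000111111000 has 8 ones => parity 0

0


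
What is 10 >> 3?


0b1010 >> 3 = 0b1 = 1

1


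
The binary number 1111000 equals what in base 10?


1111000 in decimal = 120

120


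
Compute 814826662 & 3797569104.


0b110000100100010100010010100110 & 0b11100010010110100100111001010000 = 0b100000000100000100010000000000 = 537936896

537936896


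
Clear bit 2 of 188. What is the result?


188 & ~(1 << 2) = 184

184


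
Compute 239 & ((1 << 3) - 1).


239 & 7 = 7

7


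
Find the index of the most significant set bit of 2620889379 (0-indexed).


0b10011100001101111001100100100011. Highest set bit at position 31

31


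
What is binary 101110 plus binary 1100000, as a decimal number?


101110 + 1100000 = 10001110 = 142

142


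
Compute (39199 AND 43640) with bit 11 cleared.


Step 1: 39199 & 43640 = 34840
Step 2: 34840 & ~(1 << 11) = 32792

32792


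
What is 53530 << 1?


0b1101000100011010 << 1 = 0b11010001000110100 = 107060

107060


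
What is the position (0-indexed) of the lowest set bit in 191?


0b10111111. Lowest set bit at position 0

0


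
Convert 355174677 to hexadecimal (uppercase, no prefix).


355174677 = 152B8915 hex

152B8915


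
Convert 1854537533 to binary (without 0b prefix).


1854537533 = 1101110100010011111111100111101 in binary

1101110100010011111111100111101


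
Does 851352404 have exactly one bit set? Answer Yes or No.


0b110010101111101001101101010100. Multiple bits set => No

No


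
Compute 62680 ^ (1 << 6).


62680 ^ (1 << 6) = 62680 ^ 64 = 62616

62616


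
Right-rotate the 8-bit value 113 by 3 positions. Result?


Rotate 0b1110001 right by 3 (8-bit) = 0b101110 = 46

46


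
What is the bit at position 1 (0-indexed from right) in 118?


0b1110110, position 1 = 1

1


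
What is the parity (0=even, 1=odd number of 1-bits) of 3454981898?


0b11001101111011101101011100001010 has 19 ones => parity 1

1


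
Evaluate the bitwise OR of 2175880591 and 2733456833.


0b10000001101100010100110110001111 | 0b10100010111011010011110111000001 = 0b10100011111111010111110111001111 = 2751299023

2751299023


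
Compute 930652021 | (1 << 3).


930652021 | (1 << 3) = 930652021 | 8 = 930652029

930652029


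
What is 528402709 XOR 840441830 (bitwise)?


0b11111011111101100100100010101 ^ 0b110010000110000001111111100110 = 0b101101011001101101011011110011 = 761714419

761714419


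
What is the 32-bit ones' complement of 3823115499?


3823115499 ^ 4294967295 = 471851796

471851796


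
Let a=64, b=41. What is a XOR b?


64 ^ 41 = 105

105


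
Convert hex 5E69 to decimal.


5E69 hex = 24169 decimal

24169


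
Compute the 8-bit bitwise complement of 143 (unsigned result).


~0b10001111 = 0b1110000 = 112 (8-bit unsigned)

112


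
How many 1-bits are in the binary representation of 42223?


0b1010010011101111 has 10 set bits

10


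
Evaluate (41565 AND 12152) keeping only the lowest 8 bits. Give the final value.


Step 1: 41565 & 12152 = 8792
Step 2: 8792 & 255 = 88

88


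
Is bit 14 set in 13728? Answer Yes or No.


0b11010110100000, bit 14 = 0. No

No


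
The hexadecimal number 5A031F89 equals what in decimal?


5A031F89 hex = 1510154121 decimal

1510154121


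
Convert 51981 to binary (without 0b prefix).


51981 = 1100101100001101 in binary

1100101100001101


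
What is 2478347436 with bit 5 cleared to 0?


2478347436 & ~(1 << 5) = 2478347404

2478347404


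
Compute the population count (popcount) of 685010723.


0b101000110101000110111100100011 has 15 set bits

15


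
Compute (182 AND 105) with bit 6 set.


Step 1: 182 & 105 = 32
Step 2: 32 | (1 << 6) = 32 | 64 = 96

96


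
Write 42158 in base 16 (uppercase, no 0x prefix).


42158 = A4AE hex

A4AE


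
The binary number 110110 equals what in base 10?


110110 in decimal = 54

54


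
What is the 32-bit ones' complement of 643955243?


643955243 ^ 4294967295 = 3651012052

3651012052


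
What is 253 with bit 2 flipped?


253 ^ (1 << 2) = 253 ^ 4 = 249

249


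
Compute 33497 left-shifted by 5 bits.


0b1000001011011001 << 5 = 0b100000101101100100000 = 1071904

1071904


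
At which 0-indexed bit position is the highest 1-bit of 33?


0b100001. Highest set bit at position 5

5


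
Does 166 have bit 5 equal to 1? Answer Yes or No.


0b10100110, bit 5 = 1. Yes

Yes


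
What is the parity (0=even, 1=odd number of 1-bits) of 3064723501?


0b10110110101010111111100000101101 has 19 ones => parity 1

1


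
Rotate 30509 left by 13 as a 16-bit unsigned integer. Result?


Rotate 0b111011100101101 left by 13 (16-bit) = 0b1010111011100101 = 44773

44773


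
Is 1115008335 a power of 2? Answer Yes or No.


0b1000010011101011010110101001111. Multiple bits set => No

No


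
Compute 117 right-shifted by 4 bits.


0b1110101 >> 4 = 0b111 = 7

7


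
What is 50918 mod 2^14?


50918 & 16383 = 1766

1766


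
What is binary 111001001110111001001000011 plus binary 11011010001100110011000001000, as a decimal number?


111001001110111001001000011 + 11011010001100110011000001000 = 100010011011011101100001001011 = 577624139

577624139


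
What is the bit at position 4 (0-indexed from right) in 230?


0b11100110, position 4 = 0

0


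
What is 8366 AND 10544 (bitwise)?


0b10000010101110 & 0b10100100110000 = 0b10000000100000 = 8224

8224


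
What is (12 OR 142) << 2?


Step 1: 12 | 142 = 142
Step 2: 142 << 2 = 568

568


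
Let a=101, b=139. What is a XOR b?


101 ^ 139 = 238

238


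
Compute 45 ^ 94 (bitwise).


0b101101 ^ 0b1011110 = 0b1110011 = 115

115


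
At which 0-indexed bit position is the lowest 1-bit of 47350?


0b1011100011110110. Lowest set bit at position 1

1


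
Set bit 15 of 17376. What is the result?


17376 | (1 << 15) = 17376 | 32768 = 50144

50144


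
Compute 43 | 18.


0b101011 | 0b10010 = 0b111011 = 59

59


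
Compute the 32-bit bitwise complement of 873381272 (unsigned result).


~0b110100000011101011110110011000 = 0b11001011111100010100001001100111 = 3421586023 (32-bit unsigned)

3421586023


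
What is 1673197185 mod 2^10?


1673197185 & 1023 = 641

641


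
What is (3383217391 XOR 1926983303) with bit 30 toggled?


Step 1: 3383217391 ^ 1926983303 = 3145507432
Step 2: 3145507432 ^ (1 << 30) = 3145507432 ^ 1073741824 = 4219249256

4219249256


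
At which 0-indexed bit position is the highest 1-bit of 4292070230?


0b11111111110100111100101101010110. Highest set bit at position 31

31


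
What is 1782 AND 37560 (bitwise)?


0b11011110110 & 0b1001001010111000 = 0b1010110000 = 688

688


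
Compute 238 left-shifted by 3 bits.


0b11101110 << 3 = 0b11101110000 = 1904

1904


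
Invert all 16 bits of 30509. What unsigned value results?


30509 ^ 65535 = 35026

35026


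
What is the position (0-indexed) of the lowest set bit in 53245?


0b1100111111111101. Lowest set bit at position 0

0


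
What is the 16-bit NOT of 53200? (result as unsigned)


~0b1100111111010000 = 0b11000000101111 = 12335 (16-bit unsigned)

12335


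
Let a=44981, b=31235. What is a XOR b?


44981 ^ 31235 = 54710

54710


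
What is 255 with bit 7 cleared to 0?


255 & ~(1 << 7) = 127

127


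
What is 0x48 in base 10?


48 hex = 72 decimal

72


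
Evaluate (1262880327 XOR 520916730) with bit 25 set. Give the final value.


Step 1: 1262880327 ^ 520916730 = 1414170813
Step 2: 1414170813 | (1 << 25) = 1414170813 | 33554432 = 1447725245

1447725245


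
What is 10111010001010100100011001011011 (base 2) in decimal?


10111010001010100100011001011011 in decimal = 3123332699

3123332699


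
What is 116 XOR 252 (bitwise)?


0b1110100 ^ 0b11111100 = 0b10001000 = 136

136


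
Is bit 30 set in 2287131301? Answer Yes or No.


0b10001000010100101101101010100101, bit 30 = 0. No

No


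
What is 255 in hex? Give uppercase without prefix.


255 = FF hex

FF


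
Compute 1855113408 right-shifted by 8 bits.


0b1101110100100101100100011000000 >> 8 = 0b11011101001001011001000 = 7246536

7246536


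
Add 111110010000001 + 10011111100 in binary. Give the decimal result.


111110010000001 + 10011111100 = 1000000101111101 = 33149

33149


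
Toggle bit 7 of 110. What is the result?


110 ^ (1 << 7) = 110 ^ 128 = 238

238


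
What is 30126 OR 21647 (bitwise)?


0b111010110101110 | 0b101010010001111 = 0b111010110101111 = 30127

30127


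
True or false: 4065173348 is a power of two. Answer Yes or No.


0b11110010010011011001111101100100. Multiple bits set => No

No


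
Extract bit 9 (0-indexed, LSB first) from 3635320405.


0b11011000101011101001011001010101, position 9 = 1

1


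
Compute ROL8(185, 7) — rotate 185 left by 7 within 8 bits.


Rotate 0b10111001 left by 7 (8-bit) = 0b11011100 = 220

220


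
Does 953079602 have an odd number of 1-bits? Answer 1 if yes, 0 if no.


0b111000110011101101011100110010 has 17 ones => parity 1

1


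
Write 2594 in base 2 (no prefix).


2594 = 101000100010 in binary

101000100010


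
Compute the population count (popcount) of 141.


0b10001101 has 4 set bits

4


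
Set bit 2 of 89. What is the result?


89 | (1 << 2) = 89 | 4 = 93

93


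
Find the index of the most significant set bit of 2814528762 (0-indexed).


0b10100111110000100100110011111010. Highest set bit at position 31

31


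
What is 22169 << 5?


0b101011010011001 << 5 = 0b10101101001100100000 = 709408

709408


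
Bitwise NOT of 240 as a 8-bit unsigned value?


~0b11110000 = 0b1111 = 15 (8-bit unsigned)

15


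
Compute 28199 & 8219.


0b110111000100111 & 0b10000000011011 = 0b10000000000011 = 8195

8195


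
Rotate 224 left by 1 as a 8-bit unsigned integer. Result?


Rotate 0b11100000 left by 1 (8-bit) = 0b11000001 = 193

193


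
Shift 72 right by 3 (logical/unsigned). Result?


0b1001000 >> 3 = 0b1001 = 9

9


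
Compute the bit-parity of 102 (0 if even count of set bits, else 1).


0b1100110 has 4 ones => parity 0

0


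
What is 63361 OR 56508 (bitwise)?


0b1111011110000001 | 0b1101110010111100 = 0b1111111110111101 = 65469

65469


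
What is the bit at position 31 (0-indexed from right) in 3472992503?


0b11001111000000011010100011110111, position 31 = 1

1


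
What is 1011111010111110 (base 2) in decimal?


1011111010111110 in decimal = 48830

48830


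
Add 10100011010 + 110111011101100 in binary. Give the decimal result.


10100011010 + 110111011101100 = 111010000000110 = 29702

29702


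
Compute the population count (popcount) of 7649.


0b1110111100001 has 8 set bits

8


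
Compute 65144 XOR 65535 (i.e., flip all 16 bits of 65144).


65144 ^ 65535 = 391

391


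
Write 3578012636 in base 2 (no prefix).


3578012636 = 11010101010001000010001111011100 in binary

11010101010001000010001111011100


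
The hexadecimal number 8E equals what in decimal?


8E hex = 142 decimal

142


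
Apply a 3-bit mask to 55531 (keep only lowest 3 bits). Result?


55531 & 7 = 3

3


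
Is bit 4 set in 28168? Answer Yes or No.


0b110111000001000, bit 4 = 0. No

No


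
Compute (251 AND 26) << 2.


Step 1: 251 & 26 = 26
Step 2: 26 << 2 = 104

104


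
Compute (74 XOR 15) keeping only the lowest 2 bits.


Step 1: 74 ^ 15 = 69
Step 2: 69 & 3 = 1

1


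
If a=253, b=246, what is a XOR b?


253 ^ 246 = 11

11


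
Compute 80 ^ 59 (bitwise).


0b1010000 ^ 0b111011 = 0b1101011 = 107

107


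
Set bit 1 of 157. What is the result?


157 | (1 << 1) = 157 | 2 = 159

159


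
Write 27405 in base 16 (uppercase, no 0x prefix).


27405 = 6B0D hex

6B0D


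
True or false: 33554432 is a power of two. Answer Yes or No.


0b10000000000000000000000000. Only one bit set => Yes

Yes


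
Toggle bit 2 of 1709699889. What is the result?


1709699889 ^ (1 << 2) = 1709699889 ^ 4 = 1709699893

1709699893


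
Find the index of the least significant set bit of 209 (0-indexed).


0b11010001. Lowest set bit at position 0

0


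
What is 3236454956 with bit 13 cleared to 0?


3236454956 & ~(1 << 13) = 3236446764

3236446764


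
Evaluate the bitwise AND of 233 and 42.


0b11101001 & 0b101010 = 0b101000 = 40

40


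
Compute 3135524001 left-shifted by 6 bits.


0b10111010111001000100110010100001 << 6 = 0b10111010111001000100110010100001000000 = 200673536064

200673536064


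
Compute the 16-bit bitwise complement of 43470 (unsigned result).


~0b1010100111001110 = 0b101011000110001 = 22065 (16-bit unsigned)

22065


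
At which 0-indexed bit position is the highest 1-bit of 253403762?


0b1111000110101010001001110010. Highest set bit at position 27

27


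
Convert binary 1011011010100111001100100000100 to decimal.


1011011010100111001100100000100 in decimal = 1532205316

1532205316


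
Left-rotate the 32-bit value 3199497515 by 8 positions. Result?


Rotate 0b10111110101101000111010100101011 left by 8 (32-bit) = 0b10110100011101010010101110111110 = 3027577790

3027577790


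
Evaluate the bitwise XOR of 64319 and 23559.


0b1111101100111111 ^ 0b101110000000111 = 0b1010011100111000 = 42808

42808


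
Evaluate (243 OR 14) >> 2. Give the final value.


Step 1: 243 | 14 = 255
Step 2: 255 >> 2 = 63

63


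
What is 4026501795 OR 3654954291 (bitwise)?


0b11101111111111111000101010100011 | 0b11011001110110100010110100110011 = 0b11111111111111111010111110110011 = 4294946739

4294946739


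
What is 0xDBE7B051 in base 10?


DBE7B051 hex = 3689394257 decimal

3689394257


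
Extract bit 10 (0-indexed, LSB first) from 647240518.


0b100110100101000001101101000110, position 10 = 0

0


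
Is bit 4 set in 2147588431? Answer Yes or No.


0b10000000000000011001100101001111, bit 4 = 0. No

No


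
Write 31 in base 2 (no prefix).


31 = 11111 in binary

11111


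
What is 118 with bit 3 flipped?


118 ^ (1 << 3) = 118 ^ 8 = 126

126


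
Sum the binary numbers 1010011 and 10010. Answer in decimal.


1010011 + 10010 = 1100101 = 101

101


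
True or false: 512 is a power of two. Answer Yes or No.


0b1000000000. Only one bit set => Yes

Yes


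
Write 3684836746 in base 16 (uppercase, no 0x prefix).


3684836746 = DBA2258A hex

DBA2258A


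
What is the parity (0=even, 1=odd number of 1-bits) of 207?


0b11001111 has 6 ones => parity 0

0


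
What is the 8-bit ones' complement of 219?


219 ^ 255 = 36

36


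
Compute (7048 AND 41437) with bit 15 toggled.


Step 1: 7048 & 41437 = 392
Step 2: 392 ^ (1 << 15) = 392 ^ 32768 = 33160

33160


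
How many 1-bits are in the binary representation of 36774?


0b1000111110100110 has 9 set bits

9


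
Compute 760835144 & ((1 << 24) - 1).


760835144 & 16777215 = 5860424

5860424


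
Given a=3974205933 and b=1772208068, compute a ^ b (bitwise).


3974205933 ^ 1772208068 = 2235575849

2235575849


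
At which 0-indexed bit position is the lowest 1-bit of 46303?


0b1011010011011111. Lowest set bit at position 0

0


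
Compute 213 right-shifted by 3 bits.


0b11010101 >> 3 = 0b11010 = 26

26


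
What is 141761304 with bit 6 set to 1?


141761304 | (1 << 6) = 141761304 | 64 = 141761368

141761368


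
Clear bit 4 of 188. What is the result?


188 & ~(1 << 4) = 172

172


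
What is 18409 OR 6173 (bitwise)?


0b100011111101001 | 0b1100000011101 = 0b101111111111101 = 24573

24573


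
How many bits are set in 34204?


0b1000010110011100 has 7 set bits

7


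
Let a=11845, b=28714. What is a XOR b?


11845 ^ 28714 = 24175

24175


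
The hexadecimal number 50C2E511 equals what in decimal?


50C2E511 hex = 1354949905 decimal

1354949905


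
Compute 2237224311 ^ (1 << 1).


2237224311 ^ (1 << 1) = 2237224311 ^ 2 = 2237224309

2237224309


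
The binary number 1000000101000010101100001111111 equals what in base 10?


1000000101000010101100001111111 in decimal = 1084315775

1084315775


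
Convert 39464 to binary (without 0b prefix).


39464 = 1001101000101000 in binary

1001101000101000


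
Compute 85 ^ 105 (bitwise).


0b1010101 ^ 0b1101001 = 0b111100 = 60

60


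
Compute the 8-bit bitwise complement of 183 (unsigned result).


~0b10110111 = 0b1001000 = 72 (8-bit unsigned)

72


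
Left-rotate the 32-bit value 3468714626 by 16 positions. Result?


Rotate 0b11001110110000000110001010000010 left by 16 (32-bit) = 0b1100010100000101100111011000000 = 1652739776

1652739776


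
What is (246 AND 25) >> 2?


Step 1: 246 & 25 = 16
Step 2: 16 >> 2 = 4

4


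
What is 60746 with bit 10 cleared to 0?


60746 & ~(1 << 10) = 59722

59722


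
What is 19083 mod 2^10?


19083 & 1023 = 651

651


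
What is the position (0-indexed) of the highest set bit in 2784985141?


0b10100101111111111000000000110101. Highest set bit at position 31

31


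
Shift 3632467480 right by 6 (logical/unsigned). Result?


0b11011000100000110000111000011000 >> 6 = 0b11011000100000110000111000 = 56757304

56757304


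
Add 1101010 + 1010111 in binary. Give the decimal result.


1101010 + 1010111 = 11000001 = 193

193


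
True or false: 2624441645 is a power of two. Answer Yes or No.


0b10011100011011011100110100101101. Multiple bits set => No

No


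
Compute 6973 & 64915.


0b1101100111101 & 0b1111110110010011 = 0b1100100010001 = 6417

6417
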